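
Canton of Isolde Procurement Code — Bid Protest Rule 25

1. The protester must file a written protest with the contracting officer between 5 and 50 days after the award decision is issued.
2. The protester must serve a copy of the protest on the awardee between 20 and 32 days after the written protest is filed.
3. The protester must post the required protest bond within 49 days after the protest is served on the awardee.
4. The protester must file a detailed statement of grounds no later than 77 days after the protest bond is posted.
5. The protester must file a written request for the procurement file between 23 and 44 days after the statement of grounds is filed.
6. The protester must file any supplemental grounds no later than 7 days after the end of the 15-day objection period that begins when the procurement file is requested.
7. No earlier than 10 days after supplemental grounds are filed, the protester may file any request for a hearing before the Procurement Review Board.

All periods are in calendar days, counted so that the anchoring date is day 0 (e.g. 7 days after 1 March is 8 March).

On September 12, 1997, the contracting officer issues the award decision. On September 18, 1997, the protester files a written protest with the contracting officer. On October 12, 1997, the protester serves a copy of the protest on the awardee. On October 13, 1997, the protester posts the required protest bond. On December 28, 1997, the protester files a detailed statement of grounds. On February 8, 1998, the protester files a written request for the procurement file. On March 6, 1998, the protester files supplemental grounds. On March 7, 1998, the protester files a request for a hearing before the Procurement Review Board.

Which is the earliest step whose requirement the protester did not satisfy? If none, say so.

Step 6

(1) the permitted window runs from September 12, 1997 + 5 = September 17, 1997 to September 12, 1997 + 50 = November 1, 1997; done September 18, 1997 — within the window.
(2) the permitted window runs from September 18, 1997 + 20 = October 8, 1997 to September 18, 1997 + 32 = October 20, 1997; October 12, 1997 falls inside that range.
(3) due by October 12, 1997 + 49 days = November 30, 1997; completed October 13, 1997, before the deadline.
(4) due by October 13, 1997 + 77 days = December 29, 1997; completed December 28, 1997, before the deadline.
(5) the permitted window runs from December 28, 1997 + 23 = January 20, 1998 to December 28, 1997 + 44 = February 10, 1998; February 8, 1998 falls inside that range.
(6) due by February 23, 1998 + 7 days = March 2, 1998; done March 6, 1998 — 4 days late.
No need to go further; step 6 was not satisfied.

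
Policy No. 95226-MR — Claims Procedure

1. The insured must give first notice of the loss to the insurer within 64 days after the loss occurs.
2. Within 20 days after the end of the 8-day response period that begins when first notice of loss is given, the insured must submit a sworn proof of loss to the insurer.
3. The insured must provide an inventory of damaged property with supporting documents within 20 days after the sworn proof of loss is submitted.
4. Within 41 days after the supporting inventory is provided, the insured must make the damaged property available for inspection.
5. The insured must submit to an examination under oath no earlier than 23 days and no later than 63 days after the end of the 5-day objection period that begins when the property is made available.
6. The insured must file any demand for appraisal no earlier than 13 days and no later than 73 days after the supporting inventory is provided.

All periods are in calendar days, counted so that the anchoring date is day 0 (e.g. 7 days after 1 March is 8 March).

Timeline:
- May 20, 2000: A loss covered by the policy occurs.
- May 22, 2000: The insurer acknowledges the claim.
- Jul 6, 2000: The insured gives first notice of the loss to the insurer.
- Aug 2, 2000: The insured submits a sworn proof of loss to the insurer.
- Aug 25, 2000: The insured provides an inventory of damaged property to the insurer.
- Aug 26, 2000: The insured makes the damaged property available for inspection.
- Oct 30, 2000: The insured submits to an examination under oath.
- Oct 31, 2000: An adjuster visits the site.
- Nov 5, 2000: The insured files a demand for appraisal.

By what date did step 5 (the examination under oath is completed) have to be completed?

The property is made available on Aug 26, 2000; the 5-day objection period therefore ends Aug 31, 2000, and step 5 runs from that date. The window is 23–63 days after Aug 31, 2000; it closes on Nov 2, 2000.

Nov 2, 2000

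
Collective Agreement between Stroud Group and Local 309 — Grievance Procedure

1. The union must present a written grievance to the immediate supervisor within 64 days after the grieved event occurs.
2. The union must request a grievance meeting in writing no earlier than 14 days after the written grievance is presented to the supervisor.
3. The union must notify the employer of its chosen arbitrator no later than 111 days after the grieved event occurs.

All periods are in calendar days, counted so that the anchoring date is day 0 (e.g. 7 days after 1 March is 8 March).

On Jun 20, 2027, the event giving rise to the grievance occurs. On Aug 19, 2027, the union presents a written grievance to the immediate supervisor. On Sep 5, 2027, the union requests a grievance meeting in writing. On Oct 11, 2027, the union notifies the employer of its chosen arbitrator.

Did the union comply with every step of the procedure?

No

(1) due by Jun 20, 2027 + 64 days = Aug 23, 2027; done Aug 19, 2027 — timely.
(2) permitted from Aug 19, 2027 + 14 days = Sep 2, 2027 onward; done Sep 5, 2027, after the minimum wait.
(3) due by Jun 20, 2027 + 111 days = Oct 9, 2027; not done until Oct 11, 2027, 2 days after the deadline.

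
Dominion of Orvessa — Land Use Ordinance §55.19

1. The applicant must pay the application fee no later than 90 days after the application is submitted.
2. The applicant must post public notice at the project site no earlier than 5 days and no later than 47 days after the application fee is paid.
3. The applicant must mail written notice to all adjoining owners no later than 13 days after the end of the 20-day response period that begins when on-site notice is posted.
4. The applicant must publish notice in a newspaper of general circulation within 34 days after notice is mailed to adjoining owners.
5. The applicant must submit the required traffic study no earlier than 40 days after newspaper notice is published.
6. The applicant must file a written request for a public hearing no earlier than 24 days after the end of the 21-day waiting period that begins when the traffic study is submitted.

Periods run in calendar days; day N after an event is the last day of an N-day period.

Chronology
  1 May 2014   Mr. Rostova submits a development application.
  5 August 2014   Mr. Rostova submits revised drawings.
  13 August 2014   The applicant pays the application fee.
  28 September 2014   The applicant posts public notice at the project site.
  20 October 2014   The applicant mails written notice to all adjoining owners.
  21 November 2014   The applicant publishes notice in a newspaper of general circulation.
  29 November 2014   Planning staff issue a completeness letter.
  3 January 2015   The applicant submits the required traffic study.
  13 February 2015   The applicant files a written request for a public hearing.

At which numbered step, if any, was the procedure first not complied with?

Step 1

Step 1: 90 days after 1 May 2014 (when the application is submitted) is 30 July 2014; done 13 August 2014 — 14 days late.
Later steps need not be reached.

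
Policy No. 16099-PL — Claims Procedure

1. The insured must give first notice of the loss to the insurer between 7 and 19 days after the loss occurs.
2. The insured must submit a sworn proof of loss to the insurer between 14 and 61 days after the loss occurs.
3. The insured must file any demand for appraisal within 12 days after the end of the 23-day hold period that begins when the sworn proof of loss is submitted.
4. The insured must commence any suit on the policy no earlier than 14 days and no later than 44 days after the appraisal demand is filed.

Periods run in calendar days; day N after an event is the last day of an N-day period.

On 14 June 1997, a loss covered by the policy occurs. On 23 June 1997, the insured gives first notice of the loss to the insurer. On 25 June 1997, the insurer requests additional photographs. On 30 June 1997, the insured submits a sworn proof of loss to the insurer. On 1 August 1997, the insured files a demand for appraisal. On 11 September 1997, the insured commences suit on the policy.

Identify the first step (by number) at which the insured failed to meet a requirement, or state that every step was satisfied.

(1) the permitted window runs from 14 June 1997 + 7 = 21 June 1997 to 14 June 1997 + 19 = 3 July 1997; done 23 June 1997, which is between those dates.
(2) the permitted window runs from 14 June 1997 + 14 = 28 June 1997 to 14 June 1997 + 61 = 14 August 1997; done 30 June 1997 — within the window.
(3) due by 23 July 1997 + 12 days = 4 August 1997; completed 1 August 1997, before the deadline.
(4) the permitted window runs from 1 August 1997 + 14 = 15 August 1997 to 1 August 1997 + 44 = 14 September 1997; done 11 September 1997, which is between those dates.

None — every step was satisfied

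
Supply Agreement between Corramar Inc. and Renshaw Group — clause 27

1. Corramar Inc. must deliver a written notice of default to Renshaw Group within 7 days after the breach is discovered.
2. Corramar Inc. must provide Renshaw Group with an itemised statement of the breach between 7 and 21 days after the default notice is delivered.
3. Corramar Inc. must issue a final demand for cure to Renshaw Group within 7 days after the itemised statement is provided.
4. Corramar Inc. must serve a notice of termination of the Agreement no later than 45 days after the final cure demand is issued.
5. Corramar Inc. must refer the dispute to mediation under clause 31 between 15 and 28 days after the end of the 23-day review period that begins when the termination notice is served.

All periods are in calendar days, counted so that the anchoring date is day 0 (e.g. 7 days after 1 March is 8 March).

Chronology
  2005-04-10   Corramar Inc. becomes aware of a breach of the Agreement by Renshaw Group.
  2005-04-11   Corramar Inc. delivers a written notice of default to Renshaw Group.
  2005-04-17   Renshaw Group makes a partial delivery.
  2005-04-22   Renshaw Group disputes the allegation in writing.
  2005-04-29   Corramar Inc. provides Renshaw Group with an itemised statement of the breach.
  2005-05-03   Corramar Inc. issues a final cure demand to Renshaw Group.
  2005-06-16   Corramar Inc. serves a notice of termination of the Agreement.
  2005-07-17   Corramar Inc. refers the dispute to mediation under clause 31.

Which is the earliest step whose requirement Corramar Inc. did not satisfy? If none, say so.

(1) due by 2005-04-10 + 7 days = 2005-04-17; completed 2005-04-11, before the deadline.
(2) the permitted window runs from 2005-04-11 + 7 = 2005-04-18 to 2005-04-11 + 21 = 2005-05-02; done 2005-04-29 — within the window.
(3) due by 2005-04-29 + 7 days = 2005-05-06; completed 2005-05-03, before the deadline.
(4) due by 2005-05-03 + 45 days = 2005-06-17; done 2005-06-16 — timely.
(5) the permitted window runs from 2005-07-09 + 15 = 2005-07-24 to 2005-07-09 + 28 = 2005-08-06; 2005-07-17 is 7 days too early.
The analysis stops there.

Step 5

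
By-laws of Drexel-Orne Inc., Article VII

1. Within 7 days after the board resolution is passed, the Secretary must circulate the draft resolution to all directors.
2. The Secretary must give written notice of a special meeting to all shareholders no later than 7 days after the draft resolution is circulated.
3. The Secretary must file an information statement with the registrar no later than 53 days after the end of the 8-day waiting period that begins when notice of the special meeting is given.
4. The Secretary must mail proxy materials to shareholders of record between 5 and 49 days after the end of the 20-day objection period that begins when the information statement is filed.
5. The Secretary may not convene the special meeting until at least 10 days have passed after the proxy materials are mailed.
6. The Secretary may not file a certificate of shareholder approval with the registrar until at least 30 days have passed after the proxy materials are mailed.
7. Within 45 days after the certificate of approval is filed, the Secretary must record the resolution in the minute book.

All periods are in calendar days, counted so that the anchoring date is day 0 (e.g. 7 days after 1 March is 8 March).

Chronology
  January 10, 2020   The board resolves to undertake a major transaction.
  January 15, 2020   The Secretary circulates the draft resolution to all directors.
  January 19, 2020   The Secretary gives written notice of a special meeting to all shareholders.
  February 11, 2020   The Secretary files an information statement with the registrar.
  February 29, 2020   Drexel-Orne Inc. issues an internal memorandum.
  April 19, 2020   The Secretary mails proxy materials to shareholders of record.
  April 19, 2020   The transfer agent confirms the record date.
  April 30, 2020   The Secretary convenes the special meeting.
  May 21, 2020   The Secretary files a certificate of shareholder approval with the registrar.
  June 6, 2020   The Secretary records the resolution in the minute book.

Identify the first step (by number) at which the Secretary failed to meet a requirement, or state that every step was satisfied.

None — every step was satisfied

Step 1: 7 days after January 10, 2020 (when the board resolution is passed) is January 17, 2020; completed January 15, 2020, before the deadline.
Step 2: 7 days after January 15, 2020 (when the draft resolution is circulated) is January 22, 2020; done January 19, 2020 — timely.
Step 3: 53 days after January 27, 2020 (end of the 8-day waiting period, which began when notice of the special meeting is given on January 19, 2020) is March 20, 2020; February 11, 2020 is within that limit.
Step 4: the window is 5–49 days after March 2, 2020 (end of the 20-day objection period, which began when the information statement is filed on February 11, 2020), so March 7, 2020 through April 20, 2020; done April 19, 2020 — within the window.
Step 5: the earliest permitted date is 10 days after April 19, 2020 (when the proxy materials are mailed), i.e. April 29, 2020; April 30, 2020 is on or after that date.
Step 6: the earliest permitted date is 30 days after April 19, 2020 (when the proxy materials are mailed), i.e. May 19, 2020; May 21, 2020 is on or after that date.
Step 7: 45 days after May 21, 2020 (when the certificate of approval is filed) is July 5, 2020; June 6, 2020 is within that limit.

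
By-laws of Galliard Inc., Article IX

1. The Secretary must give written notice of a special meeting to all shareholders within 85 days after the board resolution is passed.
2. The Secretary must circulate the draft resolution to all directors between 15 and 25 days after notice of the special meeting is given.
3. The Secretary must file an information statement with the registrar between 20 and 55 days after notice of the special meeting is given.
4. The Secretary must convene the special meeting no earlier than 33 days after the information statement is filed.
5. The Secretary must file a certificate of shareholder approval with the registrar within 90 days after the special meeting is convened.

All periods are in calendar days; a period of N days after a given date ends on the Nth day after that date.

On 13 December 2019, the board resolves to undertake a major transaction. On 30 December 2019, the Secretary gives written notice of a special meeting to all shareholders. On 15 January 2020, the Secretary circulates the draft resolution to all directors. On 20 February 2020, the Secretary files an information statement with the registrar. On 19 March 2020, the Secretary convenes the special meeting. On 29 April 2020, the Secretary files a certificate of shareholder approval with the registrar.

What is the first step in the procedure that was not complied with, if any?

Step 4

(1) due by 13 December 2019 + 85 days = 7 March 2020; completed 30 December 2019, before the deadline.
(2) the permitted window runs from 30 December 2019 + 15 = 14 January 2020 to 30 December 2019 + 25 = 24 January 2020; 15 January 2020 falls inside that range.
(3) the permitted window runs from 30 December 2019 + 20 = 19 January 2020 to 30 December 2019 + 55 = 23 February 2020; 20 February 2020 falls inside that range.
(4) permitted from 20 February 2020 + 33 days = 24 March 2020 onward; done 19 March 2020 — 5 days too early.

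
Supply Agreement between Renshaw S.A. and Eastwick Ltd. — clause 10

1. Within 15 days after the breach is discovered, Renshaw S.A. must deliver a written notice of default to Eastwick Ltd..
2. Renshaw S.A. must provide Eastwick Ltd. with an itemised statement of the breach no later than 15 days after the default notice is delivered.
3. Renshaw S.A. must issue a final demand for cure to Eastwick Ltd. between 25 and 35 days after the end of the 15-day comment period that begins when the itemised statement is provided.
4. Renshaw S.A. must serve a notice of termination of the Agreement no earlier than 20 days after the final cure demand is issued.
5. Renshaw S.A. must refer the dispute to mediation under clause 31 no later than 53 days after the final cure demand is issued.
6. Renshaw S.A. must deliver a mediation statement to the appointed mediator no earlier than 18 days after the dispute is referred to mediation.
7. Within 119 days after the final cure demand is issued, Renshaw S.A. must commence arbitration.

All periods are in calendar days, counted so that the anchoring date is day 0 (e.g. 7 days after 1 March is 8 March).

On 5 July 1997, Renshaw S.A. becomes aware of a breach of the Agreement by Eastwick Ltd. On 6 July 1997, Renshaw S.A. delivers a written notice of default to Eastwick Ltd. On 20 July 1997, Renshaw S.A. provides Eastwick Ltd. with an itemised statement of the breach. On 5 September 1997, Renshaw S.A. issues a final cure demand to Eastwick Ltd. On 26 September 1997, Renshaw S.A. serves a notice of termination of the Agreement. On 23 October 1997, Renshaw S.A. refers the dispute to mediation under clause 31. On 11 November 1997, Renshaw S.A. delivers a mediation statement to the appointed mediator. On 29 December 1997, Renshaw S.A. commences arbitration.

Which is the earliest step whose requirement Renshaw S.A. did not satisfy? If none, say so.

Step 1 — counting 15 days from 5 July 1997 (when the breach is discovered) gives a deadline of 20 July 1997; 6 July 1997 is within that limit.
Step 2 — counting 15 days from 6 July 1997 (when the default notice is delivered) gives a deadline of 21 July 1997; 20 July 1997 is within that limit.
Step 3 — 25 and 35 days from 4 August 1997 (end of the 15-day comment period, which began when the itemised statement is provided on 20 July 1997) are 29 August 1997 and 8 September 1997 respectively; 5 September 1997 falls inside that range.
Step 4 — must wait 20 days from 5 September 1997 (when the final cure demand is issued), so not before 25 September 1997; 26 September 1997 is on or after that date.
Step 5 — counting 53 days from 5 September 1997 (when the final cure demand is issued) gives a deadline of 28 October 1997; done 23 October 1997 — timely.
Step 6 — must wait 18 days from 23 October 1997 (when the dispute is referred to mediation), so not before 10 November 1997; done 11 November 1997 — permitted.
Step 7 — counting 119 days from 5 September 1997 (when the final cure demand is issued) gives a deadline of 2 January 1998; completed 29 December 1997, before the deadline.

None — every step was satisfied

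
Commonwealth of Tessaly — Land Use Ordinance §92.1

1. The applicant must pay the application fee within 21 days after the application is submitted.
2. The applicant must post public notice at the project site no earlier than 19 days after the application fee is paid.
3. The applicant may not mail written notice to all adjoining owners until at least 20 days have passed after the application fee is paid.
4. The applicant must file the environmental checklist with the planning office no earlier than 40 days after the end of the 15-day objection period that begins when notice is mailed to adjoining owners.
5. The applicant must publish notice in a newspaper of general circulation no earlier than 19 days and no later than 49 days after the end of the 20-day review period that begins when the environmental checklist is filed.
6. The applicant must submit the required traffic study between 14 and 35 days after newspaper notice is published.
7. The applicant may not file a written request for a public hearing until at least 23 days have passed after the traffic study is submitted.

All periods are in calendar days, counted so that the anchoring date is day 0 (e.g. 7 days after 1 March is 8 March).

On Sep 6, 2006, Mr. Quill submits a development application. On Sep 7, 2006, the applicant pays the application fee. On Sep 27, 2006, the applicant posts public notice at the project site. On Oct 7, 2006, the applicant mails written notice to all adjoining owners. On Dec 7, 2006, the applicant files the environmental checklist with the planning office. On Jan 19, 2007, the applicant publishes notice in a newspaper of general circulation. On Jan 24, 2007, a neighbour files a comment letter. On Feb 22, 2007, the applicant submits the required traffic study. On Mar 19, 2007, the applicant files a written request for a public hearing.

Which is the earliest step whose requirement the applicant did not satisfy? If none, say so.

None — every step was satisfied

Step 1 — counting 21 days from Sep 6, 2006 (when the application is submitted) gives a deadline of Sep 27, 2006; Sep 7, 2006 is within that limit.
Step 2 — must wait 19 days from Sep 7, 2006 (when the application fee is paid), so not before Sep 26, 2006; done Sep 27, 2006 — permitted.
Step 3 — must wait 20 days from Sep 7, 2006 (when the application fee is paid), so not before Sep 27, 2006; Oct 7, 2006 is on or after that date.
Step 4 — must wait 40 days from Oct 22, 2006 (end of the 15-day objection period, which began when notice is mailed to adjoining owners on Oct 7, 2006), so not before Dec 1, 2006; Dec 7, 2006 is on or after that date.
Step 5 — 19 and 49 days from Dec 27, 2006 (end of the 20-day review period, which began when the environmental checklist is filed on Dec 7, 2006) are Jan 15, 2007 and Feb 14, 2007 respectively; done Jan 19, 2007 — within the window.
Step 6 — 14 and 35 days from Jan 19, 2007 (when newspaper notice is published) are Feb 2, 2007 and Feb 23, 2007 respectively; Feb 22, 2007 falls inside that range.
Step 7 — must wait 23 days from Feb 22, 2007 (when the traffic study is submitted), so not before Mar 17, 2007; done Mar 19, 2007, after the minimum wait.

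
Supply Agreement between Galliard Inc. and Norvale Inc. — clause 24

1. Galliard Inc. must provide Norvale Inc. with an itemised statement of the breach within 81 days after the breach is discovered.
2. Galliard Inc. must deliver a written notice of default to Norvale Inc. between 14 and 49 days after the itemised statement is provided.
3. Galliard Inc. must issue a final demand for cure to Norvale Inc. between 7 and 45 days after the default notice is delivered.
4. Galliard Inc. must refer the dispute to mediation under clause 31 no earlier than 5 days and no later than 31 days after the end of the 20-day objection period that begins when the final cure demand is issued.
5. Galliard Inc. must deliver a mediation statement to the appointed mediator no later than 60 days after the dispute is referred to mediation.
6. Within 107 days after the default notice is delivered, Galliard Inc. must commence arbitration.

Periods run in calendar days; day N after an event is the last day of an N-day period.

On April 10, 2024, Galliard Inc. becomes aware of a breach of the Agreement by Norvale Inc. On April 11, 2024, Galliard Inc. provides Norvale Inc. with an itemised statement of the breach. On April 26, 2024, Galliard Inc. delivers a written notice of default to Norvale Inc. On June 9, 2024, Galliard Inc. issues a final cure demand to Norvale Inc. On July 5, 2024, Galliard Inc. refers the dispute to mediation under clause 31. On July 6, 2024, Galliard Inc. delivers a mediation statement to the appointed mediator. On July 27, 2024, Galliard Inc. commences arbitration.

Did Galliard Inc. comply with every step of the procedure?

Yes

(1) due by April 10, 2024 + 81 days = June 30, 2024; completed April 11, 2024, before the deadline.
(2) the permitted window runs from April 11, 2024 + 14 = April 25, 2024 to April 11, 2024 + 49 = May 30, 2024; done April 26, 2024, which is between those dates.
(3) the permitted window runs from April 26, 2024 + 7 = May 3, 2024 to April 26, 2024 + 45 = June 10, 2024; June 9, 2024 falls inside that range.
(4) the permitted window runs from June 29, 2024 + 5 = July 4, 2024 to June 29, 2024 + 31 = July 30, 2024; done July 5, 2024, which is between those dates.
(5) due by July 5, 2024 + 60 days = September 3, 2024; July 6, 2024 is within that limit.
(6) due by April 26, 2024 + 107 days = August 11, 2024; completed July 27, 2024, before the deadline.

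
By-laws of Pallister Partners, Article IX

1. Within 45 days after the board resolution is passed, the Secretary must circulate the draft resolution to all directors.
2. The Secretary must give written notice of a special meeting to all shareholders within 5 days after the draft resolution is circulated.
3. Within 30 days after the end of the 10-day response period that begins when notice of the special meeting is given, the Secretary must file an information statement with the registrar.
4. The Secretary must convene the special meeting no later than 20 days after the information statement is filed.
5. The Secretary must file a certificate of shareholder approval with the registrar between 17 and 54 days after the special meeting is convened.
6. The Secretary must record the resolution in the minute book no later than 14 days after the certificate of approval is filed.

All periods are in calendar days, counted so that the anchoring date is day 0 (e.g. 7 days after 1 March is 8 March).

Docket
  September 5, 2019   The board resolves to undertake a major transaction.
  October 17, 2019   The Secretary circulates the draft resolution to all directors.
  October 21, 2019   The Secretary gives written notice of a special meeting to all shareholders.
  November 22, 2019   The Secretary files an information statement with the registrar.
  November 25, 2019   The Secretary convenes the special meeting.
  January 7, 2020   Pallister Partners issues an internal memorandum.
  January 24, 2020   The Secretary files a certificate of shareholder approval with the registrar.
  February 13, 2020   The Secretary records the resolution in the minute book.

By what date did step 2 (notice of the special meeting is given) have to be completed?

Step 2 runs from October 17, 2019, when the draft resolution is circulated. 5 days after October 17, 2019 is October 22, 2019.

October 22, 2019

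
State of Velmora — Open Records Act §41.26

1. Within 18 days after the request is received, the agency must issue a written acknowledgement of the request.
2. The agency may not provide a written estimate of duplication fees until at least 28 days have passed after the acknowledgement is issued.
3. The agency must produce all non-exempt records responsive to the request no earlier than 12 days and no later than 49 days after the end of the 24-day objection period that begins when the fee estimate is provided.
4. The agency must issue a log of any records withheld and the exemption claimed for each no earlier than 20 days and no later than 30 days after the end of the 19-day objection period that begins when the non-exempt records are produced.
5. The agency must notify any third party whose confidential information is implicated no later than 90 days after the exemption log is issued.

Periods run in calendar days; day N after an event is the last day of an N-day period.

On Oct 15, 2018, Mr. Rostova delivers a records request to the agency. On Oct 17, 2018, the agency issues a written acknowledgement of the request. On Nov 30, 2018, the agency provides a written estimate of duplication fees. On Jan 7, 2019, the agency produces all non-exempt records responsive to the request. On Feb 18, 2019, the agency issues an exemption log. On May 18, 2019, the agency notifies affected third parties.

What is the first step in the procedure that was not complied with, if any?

None — every step was satisfied

(1) due by Oct 15, 2018 + 18 days = Nov 2, 2018; Oct 17, 2018 is within that limit.
(2) permitted from Oct 17, 2018 + 28 days = Nov 14, 2018 onward; done Nov 30, 2018 — permitted.
(3) the permitted window runs from Dec 24, 2018 + 12 = Jan 5, 2019 to Dec 24, 2018 + 49 = Feb 11, 2019; done Jan 7, 2019 — within the window.
(4) the permitted window runs from Jan 26, 2019 + 20 = Feb 15, 2019 to Jan 26, 2019 + 30 = Feb 25, 2019; done Feb 18, 2019, which is between those dates.
(5) due by Feb 18, 2019 + 90 days = May 19, 2019; done May 18, 2019 — timely.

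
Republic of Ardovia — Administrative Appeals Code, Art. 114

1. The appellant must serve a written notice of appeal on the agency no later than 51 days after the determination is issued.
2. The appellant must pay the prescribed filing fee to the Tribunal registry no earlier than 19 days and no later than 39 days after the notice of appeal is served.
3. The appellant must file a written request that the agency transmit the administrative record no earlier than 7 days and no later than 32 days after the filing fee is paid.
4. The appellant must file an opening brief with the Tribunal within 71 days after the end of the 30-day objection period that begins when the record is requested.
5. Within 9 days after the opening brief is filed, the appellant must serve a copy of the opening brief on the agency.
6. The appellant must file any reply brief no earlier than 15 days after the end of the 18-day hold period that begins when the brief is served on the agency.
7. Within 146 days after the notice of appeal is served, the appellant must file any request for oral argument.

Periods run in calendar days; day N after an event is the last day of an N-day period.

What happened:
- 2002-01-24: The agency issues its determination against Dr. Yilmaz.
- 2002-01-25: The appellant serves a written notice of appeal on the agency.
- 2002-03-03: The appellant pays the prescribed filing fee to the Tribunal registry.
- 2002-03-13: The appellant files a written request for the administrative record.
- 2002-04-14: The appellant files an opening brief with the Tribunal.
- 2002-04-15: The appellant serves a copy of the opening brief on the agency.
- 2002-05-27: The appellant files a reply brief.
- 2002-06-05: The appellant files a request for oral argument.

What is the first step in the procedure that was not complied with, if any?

Step 1 — counting 51 days from 2002-01-24 (when the determination is issued) gives a deadline of 2002-03-16; done 2002-01-25 — timely.
Step 2 — 19 and 39 days from 2002-01-25 (when the notice of appeal is served) are 2002-02-13 and 2002-03-05 respectively; done 2002-03-03, which is between those dates.
Step 3 — 7 and 32 days from 2002-03-03 (when the filing fee is paid) are 2002-03-10 and 2002-04-04 respectively; done 2002-03-13 — within the window.
Step 4 — counting 71 days from 2002-04-12 (end of the 30-day objection period, which began when the record is requested on 2002-03-13) gives a deadline of 2002-06-22; completed 2002-04-14, before the deadline.
Step 5 — counting 9 days from 2002-04-14 (when the opening brief is filed) gives a deadline of 2002-04-23; 2002-04-15 is within that limit.
Step 6 — must wait 15 days from 2002-05-03 (end of the 18-day hold period, which began when the brief is served on the agency on 2002-04-15), so not before 2002-05-18; 2002-05-27 is on or after that date.
Step 7 — counting 146 days from 2002-01-25 (when the notice of appeal is served) gives a deadline of 2002-06-20; completed 2002-06-05, before the deadline.

None — every step was satisfied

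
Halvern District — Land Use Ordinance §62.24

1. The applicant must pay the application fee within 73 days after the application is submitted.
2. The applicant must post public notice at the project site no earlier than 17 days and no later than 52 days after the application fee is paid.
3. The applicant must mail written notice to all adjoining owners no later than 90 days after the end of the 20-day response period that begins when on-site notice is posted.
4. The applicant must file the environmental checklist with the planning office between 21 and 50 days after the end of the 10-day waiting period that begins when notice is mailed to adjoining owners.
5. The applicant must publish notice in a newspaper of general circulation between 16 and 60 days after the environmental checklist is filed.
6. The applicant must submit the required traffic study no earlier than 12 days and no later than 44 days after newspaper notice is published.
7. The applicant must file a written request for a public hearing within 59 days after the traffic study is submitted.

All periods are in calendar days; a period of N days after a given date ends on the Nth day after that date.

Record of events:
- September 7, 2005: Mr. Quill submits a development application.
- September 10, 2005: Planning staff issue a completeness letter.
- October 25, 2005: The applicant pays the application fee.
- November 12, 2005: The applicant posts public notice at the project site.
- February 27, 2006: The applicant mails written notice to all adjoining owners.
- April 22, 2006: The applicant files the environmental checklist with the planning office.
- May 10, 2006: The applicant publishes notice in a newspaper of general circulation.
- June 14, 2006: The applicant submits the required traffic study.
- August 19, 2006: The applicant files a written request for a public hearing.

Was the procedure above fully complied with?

No

(1) due by September 7, 2005 + 73 days = November 19, 2005; done October 25, 2005 — timely.
(2) the permitted window runs from October 25, 2005 + 17 = November 11, 2005 to October 25, 2005 + 52 = December 16, 2005; done November 12, 2005, which is between those dates.
(3) due by December 2, 2005 + 90 days = March 2, 2006; completed February 27, 2006, before the deadline.
(4) the permitted window runs from March 9, 2006 + 21 = March 30, 2006 to March 9, 2006 + 50 = April 28, 2006; April 22, 2006 falls inside that range.
(5) the permitted window runs from April 22, 2006 + 16 = May 8, 2006 to April 22, 2006 + 60 = June 21, 2006; done May 10, 2006, which is between those dates.
(6) the permitted window runs from May 10, 2006 + 12 = May 22, 2006 to May 10, 2006 + 44 = June 23, 2006; done June 14, 2006 — within the window.
(7) due by June 14, 2006 + 59 days = August 12, 2006; not done until August 19, 2006, 7 days after the deadline.
Later steps need not be reached.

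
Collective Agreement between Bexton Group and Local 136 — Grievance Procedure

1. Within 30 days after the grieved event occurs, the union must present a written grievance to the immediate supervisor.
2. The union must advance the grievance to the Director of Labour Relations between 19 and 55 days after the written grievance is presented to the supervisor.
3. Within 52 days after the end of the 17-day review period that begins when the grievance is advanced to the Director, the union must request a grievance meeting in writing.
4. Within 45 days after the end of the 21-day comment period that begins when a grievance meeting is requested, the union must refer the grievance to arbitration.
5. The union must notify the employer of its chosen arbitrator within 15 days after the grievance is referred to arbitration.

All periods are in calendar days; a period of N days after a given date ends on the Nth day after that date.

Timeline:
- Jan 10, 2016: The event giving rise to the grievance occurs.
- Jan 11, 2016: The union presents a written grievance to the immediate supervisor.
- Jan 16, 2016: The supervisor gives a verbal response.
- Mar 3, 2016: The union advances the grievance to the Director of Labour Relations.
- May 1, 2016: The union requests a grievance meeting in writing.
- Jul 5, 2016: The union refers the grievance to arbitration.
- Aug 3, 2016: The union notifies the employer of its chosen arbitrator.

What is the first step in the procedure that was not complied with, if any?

Step 1 — counting 30 days from Jan 10, 2016 (when the grieved event occurs) gives a deadline of Feb 9, 2016; done Jan 11, 2016 — timely.
Step 2 — 19 and 55 days from Jan 11, 2016 (when the written grievance is presented to the supervisor) are Jan 30, 2016 and Mar 6, 2016 respectively; done Mar 3, 2016 — within the window.
Step 3 — counting 52 days from Mar 20, 2016 (end of the 17-day review period, which began when the grievance is advanced to the Director on Mar 3, 2016) gives a deadline of May 11, 2016; completed May 1, 2016, before the deadline.
Step 4 — counting 45 days from May 22, 2016 (end of the 21-day comment period, which began when a grievance meeting is requested on May 1, 2016) gives a deadline of Jul 6, 2016; completed Jul 5, 2016, before the deadline.
Step 5 — counting 15 days from Jul 5, 2016 (when the grievance is referred to arbitration) gives a deadline of Jul 20, 2016; done Aug 3, 2016 — 14 days late.
No need to go further; step 5 was not satisfied.

Step 5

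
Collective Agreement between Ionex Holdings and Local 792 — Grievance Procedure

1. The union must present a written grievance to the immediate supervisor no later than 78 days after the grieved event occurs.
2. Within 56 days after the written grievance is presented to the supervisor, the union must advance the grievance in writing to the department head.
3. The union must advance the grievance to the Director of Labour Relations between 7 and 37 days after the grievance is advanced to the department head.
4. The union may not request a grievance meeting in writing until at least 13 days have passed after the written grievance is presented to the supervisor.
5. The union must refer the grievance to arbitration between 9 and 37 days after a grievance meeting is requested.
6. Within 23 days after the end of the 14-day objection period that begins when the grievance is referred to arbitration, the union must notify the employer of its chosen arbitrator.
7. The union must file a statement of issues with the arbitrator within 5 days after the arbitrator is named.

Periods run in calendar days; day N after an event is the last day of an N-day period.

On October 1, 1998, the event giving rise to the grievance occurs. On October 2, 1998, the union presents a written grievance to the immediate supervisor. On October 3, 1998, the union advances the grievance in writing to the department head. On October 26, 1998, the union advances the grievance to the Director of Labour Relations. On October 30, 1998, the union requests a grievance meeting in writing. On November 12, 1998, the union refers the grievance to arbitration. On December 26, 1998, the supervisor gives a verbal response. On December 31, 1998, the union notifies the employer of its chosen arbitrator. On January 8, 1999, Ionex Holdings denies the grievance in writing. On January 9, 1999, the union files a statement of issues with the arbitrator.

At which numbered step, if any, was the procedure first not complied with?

Step 1 — counting 78 days from October 1, 1998 (when the grieved event occurs) gives a deadline of December 18, 1998; completed October 2, 1998, before the deadline.
Step 2 — counting 56 days from October 2, 1998 (when the written grievance is presented to the supervisor) gives a deadline of November 27, 1998; completed October 3, 1998, before the deadline.
Step 3 — 7 and 37 days from October 3, 1998 (when the grievance is advanced to the department head) are October 10, 1998 and November 9, 1998 respectively; October 26, 1998 falls inside that range.
Step 4 — must wait 13 days from October 2, 1998 (when the written grievance is presented to the supervisor), so not before October 15, 1998; October 30, 1998 is on or after that date.
Step 5 — 9 and 37 days from October 30, 1998 (when a grievance meeting is requested) are November 8, 1998 and December 6, 1998 respectively; November 12, 1998 falls inside that range.
Step 6 — counting 23 days from November 26, 1998 (end of the 14-day objection period, which began when the grievance is referred to arbitration on November 12, 1998) gives a deadline of December 19, 1998; not done until December 31, 1998, 12 days after the deadline.
The procedure was therefore not followed at step 6.

Step 6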